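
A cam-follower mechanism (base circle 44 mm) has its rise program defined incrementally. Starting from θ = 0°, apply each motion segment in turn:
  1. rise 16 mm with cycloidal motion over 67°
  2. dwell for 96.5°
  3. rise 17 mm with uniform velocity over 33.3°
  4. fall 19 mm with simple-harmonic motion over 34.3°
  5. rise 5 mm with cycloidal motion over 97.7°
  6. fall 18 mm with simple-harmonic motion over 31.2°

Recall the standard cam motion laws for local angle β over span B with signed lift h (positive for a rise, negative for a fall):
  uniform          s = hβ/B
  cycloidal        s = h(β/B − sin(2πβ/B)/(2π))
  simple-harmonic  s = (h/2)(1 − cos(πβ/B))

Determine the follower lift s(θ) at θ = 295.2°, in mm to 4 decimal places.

seg 1 [0°–67°] cycloidal, h=16: full span → s += 16 → s = 16.0000
seg 2 [67°–163.5°] dwell: s stays 16.0000
seg 3 [163.5°–196.8°] uniform, h=17: full span → s += 17 → s = 33.0000
seg 4 [196.8°–231.1°] simple-harmonic, h=-19: full span → s += -19 → s = 14.0000
seg 5 [231.1°–328.8°] cycloidal, h=5: θ=295.2° here. β=64.1, B=97.7. 5·(0.6561 − sin(2π·0.6561)/(2π)) = 3.9417 → s = 17.9417

17.9417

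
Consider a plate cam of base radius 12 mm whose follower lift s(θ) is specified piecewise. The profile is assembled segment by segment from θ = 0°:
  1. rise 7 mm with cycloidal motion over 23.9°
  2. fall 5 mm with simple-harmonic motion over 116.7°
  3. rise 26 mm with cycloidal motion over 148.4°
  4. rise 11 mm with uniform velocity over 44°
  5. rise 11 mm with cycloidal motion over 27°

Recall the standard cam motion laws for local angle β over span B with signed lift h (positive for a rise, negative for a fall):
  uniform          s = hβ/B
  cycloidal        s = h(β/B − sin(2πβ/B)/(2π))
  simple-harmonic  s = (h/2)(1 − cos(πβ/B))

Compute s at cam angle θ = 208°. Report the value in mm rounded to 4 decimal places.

seg 1 [0°–23.9°] cycloidal, h=7: full span → s += 7 → s = 7.0000
seg 2 [23.9°–140.6°] simple-harmonic, h=-5: full span → s += -5 → s = 2.0000
seg 3 [140.6°–289°] cycloidal, h=26: θ=208° here. β=67.4, B=148.4. 26·(0.4542 − sin(2π·0.4542)/(2π)) = 10.6336 → s = 12.6336

12.6336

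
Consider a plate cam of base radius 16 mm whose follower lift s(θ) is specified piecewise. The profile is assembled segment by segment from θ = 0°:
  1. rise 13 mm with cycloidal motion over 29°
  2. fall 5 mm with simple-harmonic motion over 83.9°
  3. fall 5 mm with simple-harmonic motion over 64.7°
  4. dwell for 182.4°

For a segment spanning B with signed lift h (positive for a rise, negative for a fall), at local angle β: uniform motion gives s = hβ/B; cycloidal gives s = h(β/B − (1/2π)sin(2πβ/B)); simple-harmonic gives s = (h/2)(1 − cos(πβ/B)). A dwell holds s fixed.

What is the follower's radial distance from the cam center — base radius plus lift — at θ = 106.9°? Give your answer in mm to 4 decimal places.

seg 1 [0°–29°] cycloidal, h=13: full span → s += 13 → s = 13.0000
seg 2 [29°–112.9°] simple-harmonic, h=-5: θ=106.9° here. β=77.9, B=83.9. -5/2·(1 − cos(π·0.9285)) = -4.9372 → s = 8.0628
radial distance = base radius + s = 16 + 8.0628 = 24.0628

24.0628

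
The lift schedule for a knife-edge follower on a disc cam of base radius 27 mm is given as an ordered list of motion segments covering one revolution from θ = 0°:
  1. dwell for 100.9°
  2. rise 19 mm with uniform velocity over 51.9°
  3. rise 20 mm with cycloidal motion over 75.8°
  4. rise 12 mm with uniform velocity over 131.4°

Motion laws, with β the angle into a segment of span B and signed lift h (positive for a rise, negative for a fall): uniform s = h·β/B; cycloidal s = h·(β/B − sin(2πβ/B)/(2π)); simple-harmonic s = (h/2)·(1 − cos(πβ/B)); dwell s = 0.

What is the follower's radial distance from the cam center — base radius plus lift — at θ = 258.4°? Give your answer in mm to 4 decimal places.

seg 1 [0°–100.9°] dwell: s stays 0.0000
seg 2 [100.9°–152.8°] uniform, h=19: full span → s += 19 → s = 19.0000
seg 3 [152.8°–228.6°] cycloidal, h=20: full span → s += 20 → s = 39.0000
seg 4 [228.6°–360°] uniform, h=12: θ=258.4° here. β=29.8, B=131.4. 12·29.8/131.4 = 2.7215 → s = 41.7215
radial distance = base radius + s = 27 + 41.7215 = 68.7215

68.7215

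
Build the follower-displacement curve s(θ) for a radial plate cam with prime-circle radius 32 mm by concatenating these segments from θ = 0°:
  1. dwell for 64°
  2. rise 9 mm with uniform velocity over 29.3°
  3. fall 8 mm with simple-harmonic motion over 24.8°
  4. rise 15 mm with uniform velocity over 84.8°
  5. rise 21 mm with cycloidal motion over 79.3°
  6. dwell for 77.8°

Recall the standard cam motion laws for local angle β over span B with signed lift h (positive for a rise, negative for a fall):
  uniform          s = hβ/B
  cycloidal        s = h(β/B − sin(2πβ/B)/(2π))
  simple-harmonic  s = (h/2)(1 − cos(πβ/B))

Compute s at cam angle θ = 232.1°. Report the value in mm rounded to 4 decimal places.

seg 1 [0°–64°] dwell: s stays 0.0000
seg 2 [64°–93.3°] uniform, h=9: full span → s += 9 → s = 9.0000
seg 3 [93.3°–118.1°] simple-harmonic, h=-8: full span → s += -8 → s = 1.0000
seg 4 [118.1°–202.9°] uniform, h=15: full span → s += 15 → s = 16.0000
seg 5 [202.9°–282.2°] cycloidal, h=21: θ=232.1° here. β=29.2, B=79.3. 21·(0.3682 − sin(2π·0.3682)/(2π)) = 5.2709 → s = 21.2709

21.2709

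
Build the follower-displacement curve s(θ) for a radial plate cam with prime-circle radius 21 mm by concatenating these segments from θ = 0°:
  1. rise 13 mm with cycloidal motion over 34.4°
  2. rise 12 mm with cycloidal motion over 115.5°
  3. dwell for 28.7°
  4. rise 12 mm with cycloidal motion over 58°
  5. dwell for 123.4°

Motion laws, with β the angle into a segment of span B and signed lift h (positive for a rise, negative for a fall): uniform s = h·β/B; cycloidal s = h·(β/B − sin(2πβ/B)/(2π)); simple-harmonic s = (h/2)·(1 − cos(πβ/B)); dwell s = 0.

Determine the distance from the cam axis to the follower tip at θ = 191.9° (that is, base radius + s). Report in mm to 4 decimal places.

seg 1 [0°–34.4°] cycloidal, h=13: full span → s += 13 → s = 13.0000
seg 2 [34.4°–149.9°] cycloidal, h=12: full span → s += 12 → s = 25.0000
seg 3 [149.9°–178.6°] dwell: s stays 25.0000
seg 4 [178.6°–236.6°] cycloidal, h=12: θ=191.9° here. β=13.3, B=58. 12·(0.2293 − sin(2π·0.2293)/(2π)) = 0.8580 → s = 25.8580
radial distance = base radius + s = 21 + 25.8580 = 46.8580

46.8580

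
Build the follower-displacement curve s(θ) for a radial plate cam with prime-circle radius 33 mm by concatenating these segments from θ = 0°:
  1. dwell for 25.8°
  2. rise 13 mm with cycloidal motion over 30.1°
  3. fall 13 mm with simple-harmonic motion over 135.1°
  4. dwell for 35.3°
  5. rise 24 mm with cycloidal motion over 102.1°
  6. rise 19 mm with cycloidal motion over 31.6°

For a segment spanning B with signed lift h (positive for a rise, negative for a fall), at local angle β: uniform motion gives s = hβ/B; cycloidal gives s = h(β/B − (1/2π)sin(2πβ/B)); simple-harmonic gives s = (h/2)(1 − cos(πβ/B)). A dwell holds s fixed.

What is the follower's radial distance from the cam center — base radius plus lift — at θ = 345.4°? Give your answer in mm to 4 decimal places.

seg 1 [0°–25.8°] dwell: s stays 0.0000
seg 2 [25.8°–55.9°] cycloidal, h=13: full span → s += 13 → s = 13.0000
seg 3 [55.9°–191°] simple-harmonic, h=-13: full span → s += -13 → s = 0.0000
seg 4 [191°–226.3°] dwell: s stays 0.0000
seg 5 [226.3°–328.4°] cycloidal, h=24: full span → s += 24 → s = 24.0000
seg 6 [328.4°–360°] cycloidal, h=19: θ=345.4° here. β=17, B=31.6. 19·(0.5380 − sin(2π·0.5380)/(2π)) = 10.9362 → s = 34.9362
radial distance = base radius + s = 33 + 34.9362 = 67.9362

67.9362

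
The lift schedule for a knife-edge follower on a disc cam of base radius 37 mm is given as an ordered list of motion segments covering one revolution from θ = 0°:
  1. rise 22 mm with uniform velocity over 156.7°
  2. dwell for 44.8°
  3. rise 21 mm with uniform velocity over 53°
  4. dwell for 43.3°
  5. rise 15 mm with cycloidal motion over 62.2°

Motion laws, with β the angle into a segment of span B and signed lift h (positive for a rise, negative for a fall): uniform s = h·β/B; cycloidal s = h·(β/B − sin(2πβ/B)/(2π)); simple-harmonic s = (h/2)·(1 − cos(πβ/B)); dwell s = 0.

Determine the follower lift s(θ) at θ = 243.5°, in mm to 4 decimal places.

seg 1 [0°–156.7°] uniform, h=22: full span → s += 22 → s = 22.0000
seg 2 [156.7°–201.5°] dwell: s stays 22.0000
seg 3 [201.5°–254.5°] uniform, h=21: θ=243.5° here. β=42, B=53. 21·42/53 = 16.6415 → s = 38.6415

38.6415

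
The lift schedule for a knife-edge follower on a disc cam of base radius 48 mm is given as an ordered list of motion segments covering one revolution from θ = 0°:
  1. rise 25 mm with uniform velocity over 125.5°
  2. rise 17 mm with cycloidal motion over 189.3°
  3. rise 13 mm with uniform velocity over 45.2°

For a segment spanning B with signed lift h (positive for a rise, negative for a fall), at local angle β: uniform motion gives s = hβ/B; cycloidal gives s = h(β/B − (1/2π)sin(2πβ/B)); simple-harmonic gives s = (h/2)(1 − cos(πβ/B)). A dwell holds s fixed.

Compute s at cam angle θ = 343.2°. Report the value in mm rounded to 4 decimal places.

seg 1 [0°–125.5°] uniform, h=25: full span → s += 25 → s = 25.0000
seg 2 [125.5°–314.8°] cycloidal, h=17: full span → s += 17 → s = 42.0000
seg 3 [314.8°–360°] uniform, h=13: θ=343.2° here. β=28.4, B=45.2. 13·28.4/45.2 = 8.1681 → s = 50.1681

50.1681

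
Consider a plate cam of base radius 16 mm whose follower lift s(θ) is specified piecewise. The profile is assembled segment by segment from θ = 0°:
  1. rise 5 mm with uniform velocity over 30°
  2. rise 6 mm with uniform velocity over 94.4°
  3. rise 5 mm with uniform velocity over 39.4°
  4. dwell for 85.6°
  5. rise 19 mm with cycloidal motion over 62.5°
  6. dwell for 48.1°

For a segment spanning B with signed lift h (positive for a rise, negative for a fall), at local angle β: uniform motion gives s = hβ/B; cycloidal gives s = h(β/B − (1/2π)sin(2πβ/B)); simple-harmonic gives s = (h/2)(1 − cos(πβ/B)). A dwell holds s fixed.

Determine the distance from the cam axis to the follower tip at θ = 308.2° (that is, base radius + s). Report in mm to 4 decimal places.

seg 1 [0°–30°] uniform, h=5: full span → s += 5 → s = 5.0000
seg 2 [30°–124.4°] uniform, h=6: full span → s += 6 → s = 11.0000
seg 3 [124.4°–163.8°] uniform, h=5: full span → s += 5 → s = 16.0000
seg 4 [163.8°–249.4°] dwell: s stays 16.0000
seg 5 [249.4°–311.9°] cycloidal, h=19: θ=308.2° here. β=58.8, B=62.5. 19·(0.9408 − sin(2π·0.9408)/(2π)) = 18.9742 → s = 34.9742
radial distance = base radius + s = 16 + 34.9742 = 50.9742

50.9742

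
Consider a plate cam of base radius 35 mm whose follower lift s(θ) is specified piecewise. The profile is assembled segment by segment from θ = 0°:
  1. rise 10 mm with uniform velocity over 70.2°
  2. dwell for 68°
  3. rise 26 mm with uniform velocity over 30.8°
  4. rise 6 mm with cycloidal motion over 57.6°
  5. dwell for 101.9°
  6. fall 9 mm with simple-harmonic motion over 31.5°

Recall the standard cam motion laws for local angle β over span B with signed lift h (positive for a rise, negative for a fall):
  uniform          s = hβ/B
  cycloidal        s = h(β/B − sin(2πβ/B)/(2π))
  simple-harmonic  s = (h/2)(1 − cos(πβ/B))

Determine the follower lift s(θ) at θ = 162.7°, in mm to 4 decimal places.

seg 1 [0°–70.2°] uniform, h=10: full span → s += 10 → s = 10.0000
seg 2 [70.2°–138.2°] dwell: s stays 10.0000
seg 3 [138.2°–169°] uniform, h=26: θ=162.7° here. β=24.5, B=30.8. 26·24.5/30.8 = 20.6818 → s = 30.6818

30.6818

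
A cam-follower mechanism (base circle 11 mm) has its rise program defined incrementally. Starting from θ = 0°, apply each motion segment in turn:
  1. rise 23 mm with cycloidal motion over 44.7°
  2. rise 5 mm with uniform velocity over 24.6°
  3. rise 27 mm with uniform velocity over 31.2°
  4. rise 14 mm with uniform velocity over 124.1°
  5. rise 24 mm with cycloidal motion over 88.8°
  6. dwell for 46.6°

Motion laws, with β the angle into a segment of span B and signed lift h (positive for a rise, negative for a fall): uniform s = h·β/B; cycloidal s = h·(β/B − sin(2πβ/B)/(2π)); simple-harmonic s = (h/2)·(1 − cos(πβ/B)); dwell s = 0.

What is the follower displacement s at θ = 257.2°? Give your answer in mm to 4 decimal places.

seg 1 [0°–44.7°] cycloidal, h=23: full span → s += 23 → s = 23.0000
seg 2 [44.7°–69.3°] uniform, h=5: full span → s += 5 → s = 28.0000
seg 3 [69.3°–100.5°] uniform, h=27: full span → s += 27 → s = 55.0000
seg 4 [100.5°–224.6°] uniform, h=14: full span → s += 14 → s = 69.0000
seg 5 [224.6°–313.4°] cycloidal, h=24: θ=257.2° here. β=32.6, B=88.8. 24·(0.3671 − sin(2π·0.3671)/(2π)) = 5.9795 → s = 74.9795

74.9795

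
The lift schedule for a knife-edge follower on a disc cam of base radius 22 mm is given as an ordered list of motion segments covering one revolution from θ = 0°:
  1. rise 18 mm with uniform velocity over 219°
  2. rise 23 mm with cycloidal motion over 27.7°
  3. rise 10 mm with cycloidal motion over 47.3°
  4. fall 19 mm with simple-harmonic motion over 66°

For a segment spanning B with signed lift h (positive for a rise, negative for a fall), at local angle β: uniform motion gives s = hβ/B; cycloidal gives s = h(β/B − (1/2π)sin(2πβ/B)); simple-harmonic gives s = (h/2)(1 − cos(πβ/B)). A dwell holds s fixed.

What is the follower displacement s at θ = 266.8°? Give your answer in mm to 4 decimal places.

seg 1 [0°–219°] uniform, h=18: full span → s += 18 → s = 18.0000
seg 2 [219°–246.7°] cycloidal, h=23: full span → s += 23 → s = 41.0000
seg 3 [246.7°–294°] cycloidal, h=10: θ=266.8° here. β=20.1, B=47.3. 10·(0.4249 − sin(2π·0.4249)/(2π)) = 3.5265 → s = 44.5265

44.5265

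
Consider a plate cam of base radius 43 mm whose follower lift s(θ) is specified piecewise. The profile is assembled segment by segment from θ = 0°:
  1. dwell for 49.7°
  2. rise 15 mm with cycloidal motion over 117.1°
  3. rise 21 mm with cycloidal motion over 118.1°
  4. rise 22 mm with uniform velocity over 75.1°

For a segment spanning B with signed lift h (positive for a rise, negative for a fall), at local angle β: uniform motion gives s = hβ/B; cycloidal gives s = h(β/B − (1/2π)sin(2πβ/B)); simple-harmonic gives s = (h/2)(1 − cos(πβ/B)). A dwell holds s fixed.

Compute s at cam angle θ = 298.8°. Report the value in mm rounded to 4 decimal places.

seg 1 [0°–49.7°] dwell: s stays 0.0000
seg 2 [49.7°–166.8°] cycloidal, h=15: full span → s += 15 → s = 15.0000
seg 3 [166.8°–284.9°] cycloidal, h=21: full span → s += 21 → s = 36.0000
seg 4 [284.9°–360°] uniform, h=22: θ=298.8° here. β=13.9, B=75.1. 22·13.9/75.1 = 4.0719 → s = 40.0719

40.0719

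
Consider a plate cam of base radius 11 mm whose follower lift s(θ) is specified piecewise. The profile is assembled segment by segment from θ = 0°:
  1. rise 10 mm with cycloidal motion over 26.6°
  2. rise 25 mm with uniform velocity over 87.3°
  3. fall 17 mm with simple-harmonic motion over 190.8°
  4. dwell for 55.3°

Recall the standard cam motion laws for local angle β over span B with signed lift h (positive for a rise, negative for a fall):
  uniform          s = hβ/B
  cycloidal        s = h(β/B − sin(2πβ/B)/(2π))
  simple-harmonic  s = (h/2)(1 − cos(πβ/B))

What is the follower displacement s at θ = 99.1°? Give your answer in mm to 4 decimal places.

seg 1 [0°–26.6°] cycloidal, h=10: full span → s += 10 → s = 10.0000
seg 2 [26.6°–113.9°] uniform, h=25: θ=99.1° here. β=72.5, B=87.3. 25·72.5/87.3 = 20.7617 → s = 30.7617

30.7617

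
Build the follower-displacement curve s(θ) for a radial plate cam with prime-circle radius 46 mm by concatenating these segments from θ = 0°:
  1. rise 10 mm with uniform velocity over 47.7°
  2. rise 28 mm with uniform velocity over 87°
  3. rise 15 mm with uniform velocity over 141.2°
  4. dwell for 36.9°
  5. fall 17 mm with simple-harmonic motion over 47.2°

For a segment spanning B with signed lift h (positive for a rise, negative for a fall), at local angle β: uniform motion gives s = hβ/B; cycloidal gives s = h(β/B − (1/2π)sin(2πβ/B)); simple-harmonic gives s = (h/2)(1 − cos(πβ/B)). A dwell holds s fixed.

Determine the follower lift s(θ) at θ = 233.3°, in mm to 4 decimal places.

seg 1 [0°–47.7°] uniform, h=10: full span → s += 10 → s = 10.0000
seg 2 [47.7°–134.7°] uniform, h=28: full span → s += 28 → s = 38.0000
seg 3 [134.7°–275.9°] uniform, h=15: θ=233.3° here. β=98.6, B=141.2. 15·98.6/141.2 = 10.4745 → s = 48.4745

48.4745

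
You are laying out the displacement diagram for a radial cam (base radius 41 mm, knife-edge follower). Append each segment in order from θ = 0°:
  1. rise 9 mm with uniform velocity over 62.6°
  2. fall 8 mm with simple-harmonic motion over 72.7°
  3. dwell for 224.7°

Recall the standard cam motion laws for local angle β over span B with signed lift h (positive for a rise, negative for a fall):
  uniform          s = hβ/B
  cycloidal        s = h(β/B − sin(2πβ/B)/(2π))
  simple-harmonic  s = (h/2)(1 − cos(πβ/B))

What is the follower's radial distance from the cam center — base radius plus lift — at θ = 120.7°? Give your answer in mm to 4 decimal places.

seg 1 [0°–62.6°] uniform, h=9: full span → s += 9 → s = 9.0000
seg 2 [62.6°–135.3°] simple-harmonic, h=-8: θ=120.7° here. β=58.1, B=72.7. -8/2·(1 − cos(π·0.7992)) = -7.2300 → s = 1.7700
radial distance = base radius + s = 41 + 1.7700 = 42.7700

42.7700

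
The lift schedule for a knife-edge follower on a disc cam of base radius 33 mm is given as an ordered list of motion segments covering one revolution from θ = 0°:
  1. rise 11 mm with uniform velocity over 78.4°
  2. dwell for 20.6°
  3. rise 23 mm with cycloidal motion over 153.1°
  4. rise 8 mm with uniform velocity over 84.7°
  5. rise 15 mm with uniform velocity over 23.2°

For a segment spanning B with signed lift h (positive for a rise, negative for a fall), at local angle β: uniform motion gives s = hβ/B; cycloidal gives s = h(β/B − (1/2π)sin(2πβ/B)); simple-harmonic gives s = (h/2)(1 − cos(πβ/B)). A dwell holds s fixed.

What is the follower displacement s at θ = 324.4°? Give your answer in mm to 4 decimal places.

seg 1 [0°–78.4°] uniform, h=11: full span → s += 11 → s = 11.0000
seg 2 [78.4°–99°] dwell: s stays 11.0000
seg 3 [99°–252.1°] cycloidal, h=23: full span → s += 23 → s = 34.0000
seg 4 [252.1°–336.8°] uniform, h=8: θ=324.4° here. β=72.3, B=84.7. 8·72.3/84.7 = 6.8288 → s = 40.8288

40.8288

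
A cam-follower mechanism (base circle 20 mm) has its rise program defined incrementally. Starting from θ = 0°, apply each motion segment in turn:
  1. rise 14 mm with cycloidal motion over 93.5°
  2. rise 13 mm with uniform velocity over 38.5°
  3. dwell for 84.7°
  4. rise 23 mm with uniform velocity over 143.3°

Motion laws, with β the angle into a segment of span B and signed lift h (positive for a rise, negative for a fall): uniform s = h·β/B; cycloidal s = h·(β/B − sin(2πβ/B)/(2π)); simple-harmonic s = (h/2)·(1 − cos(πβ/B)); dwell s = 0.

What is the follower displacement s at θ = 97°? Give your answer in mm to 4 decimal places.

seg 1 [0°–93.5°] cycloidal, h=14: full span → s += 14 → s = 14.0000
seg 2 [93.5°–132°] uniform, h=13: θ=97° here. β=3.5, B=38.5. 13·3.5/38.5 = 1.1818 → s = 15.1818

15.1818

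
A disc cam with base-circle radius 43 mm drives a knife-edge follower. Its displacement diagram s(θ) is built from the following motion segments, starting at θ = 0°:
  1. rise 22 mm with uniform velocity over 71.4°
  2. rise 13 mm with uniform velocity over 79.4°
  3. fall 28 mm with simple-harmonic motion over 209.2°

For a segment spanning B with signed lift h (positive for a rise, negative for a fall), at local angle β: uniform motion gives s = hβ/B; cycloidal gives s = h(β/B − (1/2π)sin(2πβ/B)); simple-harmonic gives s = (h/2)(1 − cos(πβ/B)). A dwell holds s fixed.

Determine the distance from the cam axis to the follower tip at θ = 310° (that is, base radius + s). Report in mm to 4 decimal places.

seg 1 [0°–71.4°] uniform, h=22: full span → s += 22 → s = 22.0000
seg 2 [71.4°–150.8°] uniform, h=13: full span → s += 13 → s = 35.0000
seg 3 [150.8°–360°] simple-harmonic, h=-28: θ=310° here. β=159.2, B=209.2. -28/2·(1 − cos(π·0.7610)) = -24.2354 → s = 10.7646
radial distance = base radius + s = 43 + 10.7646 = 53.7646

53.7646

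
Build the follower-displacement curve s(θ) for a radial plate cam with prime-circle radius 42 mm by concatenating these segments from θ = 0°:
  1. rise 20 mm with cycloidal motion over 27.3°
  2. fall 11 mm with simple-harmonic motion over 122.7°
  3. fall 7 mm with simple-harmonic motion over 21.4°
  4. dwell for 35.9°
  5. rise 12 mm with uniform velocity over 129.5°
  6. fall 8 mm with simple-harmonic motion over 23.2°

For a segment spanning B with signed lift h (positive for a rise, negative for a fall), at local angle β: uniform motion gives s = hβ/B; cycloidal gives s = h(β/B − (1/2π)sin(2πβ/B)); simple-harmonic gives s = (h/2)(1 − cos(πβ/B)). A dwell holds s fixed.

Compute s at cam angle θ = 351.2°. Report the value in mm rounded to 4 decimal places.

seg 1 [0°–27.3°] cycloidal, h=20: full span → s += 20 → s = 20.0000
seg 2 [27.3°–150°] simple-harmonic, h=-11: full span → s += -11 → s = 9.0000
seg 3 [150°–171.4°] simple-harmonic, h=-7: full span → s += -7 → s = 2.0000
seg 4 [171.4°–207.3°] dwell: s stays 2.0000
seg 5 [207.3°–336.8°] uniform, h=12: full span → s += 12 → s = 14.0000
seg 6 [336.8°–360°] simple-harmonic, h=-8: θ=351.2° here. β=14.4, B=23.2. -8/2·(1 − cos(π·0.6207)) = -5.4806 → s = 8.5194

8.5194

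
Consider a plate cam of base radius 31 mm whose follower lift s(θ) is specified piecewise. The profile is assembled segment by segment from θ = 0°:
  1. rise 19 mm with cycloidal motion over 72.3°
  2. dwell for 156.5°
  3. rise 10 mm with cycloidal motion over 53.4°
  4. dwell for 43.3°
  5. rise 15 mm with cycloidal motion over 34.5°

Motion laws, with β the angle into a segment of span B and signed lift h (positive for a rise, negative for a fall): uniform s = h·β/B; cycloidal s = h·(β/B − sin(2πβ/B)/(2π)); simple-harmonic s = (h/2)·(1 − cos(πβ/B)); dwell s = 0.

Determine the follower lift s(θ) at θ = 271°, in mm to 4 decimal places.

seg 1 [0°–72.3°] cycloidal, h=19: full span → s += 19 → s = 19.0000
seg 2 [72.3°–228.8°] dwell: s stays 19.0000
seg 3 [228.8°–282.2°] cycloidal, h=10: θ=271° here. β=42.2, B=53.4. 10·(0.7903 − sin(2π·0.7903)/(2π)) = 9.4435 → s = 28.4435

28.4435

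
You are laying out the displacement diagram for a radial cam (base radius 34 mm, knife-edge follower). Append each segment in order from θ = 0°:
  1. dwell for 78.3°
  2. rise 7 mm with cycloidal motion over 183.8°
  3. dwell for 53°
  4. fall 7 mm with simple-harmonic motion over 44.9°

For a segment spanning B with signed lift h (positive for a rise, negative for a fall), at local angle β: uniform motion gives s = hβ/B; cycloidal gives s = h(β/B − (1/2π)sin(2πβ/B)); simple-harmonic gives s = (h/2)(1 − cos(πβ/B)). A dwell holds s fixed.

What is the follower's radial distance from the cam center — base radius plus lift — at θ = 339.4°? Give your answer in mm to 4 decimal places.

seg 1 [0°–78.3°] dwell: s stays 0.0000
seg 2 [78.3°–262.1°] cycloidal, h=7: full span → s += 7 → s = 7.0000
seg 3 [262.1°–315.1°] dwell: s stays 7.0000
seg 4 [315.1°–360°] simple-harmonic, h=-7: θ=339.4° here. β=24.3, B=44.9. -7/2·(1 − cos(π·0.5412)) = -3.9518 → s = 3.0482
radial distance = base radius + s = 34 + 3.0482 = 37.0482

37.0482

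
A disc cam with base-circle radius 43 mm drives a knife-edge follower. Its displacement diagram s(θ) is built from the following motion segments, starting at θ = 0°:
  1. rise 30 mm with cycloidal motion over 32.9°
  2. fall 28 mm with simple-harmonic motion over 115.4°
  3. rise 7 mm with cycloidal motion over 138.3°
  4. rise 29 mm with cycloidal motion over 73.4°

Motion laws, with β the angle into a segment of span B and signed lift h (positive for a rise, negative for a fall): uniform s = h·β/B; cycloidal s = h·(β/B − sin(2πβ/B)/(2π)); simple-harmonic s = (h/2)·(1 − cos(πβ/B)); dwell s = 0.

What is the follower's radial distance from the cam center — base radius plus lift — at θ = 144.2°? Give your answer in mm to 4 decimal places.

seg 1 [0°–32.9°] cycloidal, h=30: full span → s += 30 → s = 30.0000
seg 2 [32.9°–148.3°] simple-harmonic, h=-28: θ=144.2° here. β=111.3, B=115.4. -28/2·(1 − cos(π·0.9645)) = -27.9129 → s = 2.0871
radial distance = base radius + s = 43 + 2.0871 = 45.0871

45.0871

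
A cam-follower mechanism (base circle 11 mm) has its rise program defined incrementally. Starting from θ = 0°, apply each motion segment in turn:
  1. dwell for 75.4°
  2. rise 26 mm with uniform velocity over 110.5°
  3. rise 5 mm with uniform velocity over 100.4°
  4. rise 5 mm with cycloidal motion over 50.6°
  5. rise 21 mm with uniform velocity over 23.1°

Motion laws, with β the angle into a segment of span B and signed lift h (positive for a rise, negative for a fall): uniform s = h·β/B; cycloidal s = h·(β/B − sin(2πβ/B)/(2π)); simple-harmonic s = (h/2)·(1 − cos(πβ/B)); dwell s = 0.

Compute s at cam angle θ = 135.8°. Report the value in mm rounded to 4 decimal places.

seg 1 [0°–75.4°] dwell: s stays 0.0000
seg 2 [75.4°–185.9°] uniform, h=26: θ=135.8° here. β=60.4, B=110.5. 26·60.4/110.5 = 14.2118 → s = 14.2118

14.2118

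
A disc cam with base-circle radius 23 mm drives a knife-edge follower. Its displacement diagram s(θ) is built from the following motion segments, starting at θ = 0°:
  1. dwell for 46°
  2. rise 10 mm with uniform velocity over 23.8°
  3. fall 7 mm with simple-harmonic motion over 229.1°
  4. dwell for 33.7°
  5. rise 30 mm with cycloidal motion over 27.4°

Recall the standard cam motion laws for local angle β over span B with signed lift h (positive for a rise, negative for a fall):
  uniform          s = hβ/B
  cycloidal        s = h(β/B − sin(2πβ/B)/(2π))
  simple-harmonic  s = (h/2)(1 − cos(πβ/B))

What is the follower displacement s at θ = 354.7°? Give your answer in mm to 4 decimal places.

seg 1 [0°–46°] dwell: s stays 0.0000
seg 2 [46°–69.8°] uniform, h=10: full span → s += 10 → s = 10.0000
seg 3 [69.8°–298.9°] simple-harmonic, h=-7: full span → s += -7 → s = 3.0000
seg 4 [298.9°–332.6°] dwell: s stays 3.0000
seg 5 [332.6°–360°] cycloidal, h=30: θ=354.7° here. β=22.1, B=27.4. 30·(0.8066 − sin(2π·0.8066)/(2π)) = 28.6733 → s = 31.6733

31.6733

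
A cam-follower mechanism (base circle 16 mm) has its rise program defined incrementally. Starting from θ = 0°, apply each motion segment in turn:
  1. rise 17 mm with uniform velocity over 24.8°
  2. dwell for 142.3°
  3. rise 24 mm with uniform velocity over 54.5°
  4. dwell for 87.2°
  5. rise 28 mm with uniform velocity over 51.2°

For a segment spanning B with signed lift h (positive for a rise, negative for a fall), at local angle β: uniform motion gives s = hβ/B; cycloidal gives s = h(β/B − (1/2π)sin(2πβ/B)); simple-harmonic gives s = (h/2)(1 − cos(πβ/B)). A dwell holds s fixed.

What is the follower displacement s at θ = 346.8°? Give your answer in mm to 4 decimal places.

seg 1 [0°–24.8°] uniform, h=17: full span → s += 17 → s = 17.0000
seg 2 [24.8°–167.1°] dwell: s stays 17.0000
seg 3 [167.1°–221.6°] uniform, h=24: full span → s += 24 → s = 41.0000
seg 4 [221.6°–308.8°] dwell: s stays 41.0000
seg 5 [308.8°–360°] uniform, h=28: θ=346.8° here. β=38, B=51.2. 28·38/51.2 = 20.7813 → s = 61.7812

61.7812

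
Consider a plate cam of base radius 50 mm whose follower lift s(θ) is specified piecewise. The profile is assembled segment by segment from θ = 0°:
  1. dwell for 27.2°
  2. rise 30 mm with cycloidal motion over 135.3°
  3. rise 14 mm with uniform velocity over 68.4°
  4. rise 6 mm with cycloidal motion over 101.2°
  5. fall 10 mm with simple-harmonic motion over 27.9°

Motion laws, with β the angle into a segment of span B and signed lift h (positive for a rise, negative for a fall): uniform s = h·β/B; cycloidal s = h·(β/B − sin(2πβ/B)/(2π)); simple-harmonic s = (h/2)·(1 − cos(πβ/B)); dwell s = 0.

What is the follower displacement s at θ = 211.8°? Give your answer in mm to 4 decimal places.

seg 1 [0°–27.2°] dwell: s stays 0.0000
seg 2 [27.2°–162.5°] cycloidal, h=30: full span → s += 30 → s = 30.0000
seg 3 [162.5°–230.9°] uniform, h=14: θ=211.8° here. β=49.3, B=68.4. 14·49.3/68.4 = 10.0906 → s = 40.0906

40.0906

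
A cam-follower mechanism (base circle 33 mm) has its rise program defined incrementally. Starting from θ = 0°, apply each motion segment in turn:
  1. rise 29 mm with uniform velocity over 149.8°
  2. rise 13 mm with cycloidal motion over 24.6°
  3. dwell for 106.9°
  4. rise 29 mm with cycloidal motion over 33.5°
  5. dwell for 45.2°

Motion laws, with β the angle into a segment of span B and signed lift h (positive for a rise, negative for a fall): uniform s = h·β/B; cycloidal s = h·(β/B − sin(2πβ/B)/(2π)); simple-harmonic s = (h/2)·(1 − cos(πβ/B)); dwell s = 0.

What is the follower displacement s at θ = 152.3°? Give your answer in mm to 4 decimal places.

seg 1 [0°–149.8°] uniform, h=29: full span → s += 29 → s = 29.0000
seg 2 [149.8°–174.4°] cycloidal, h=13: θ=152.3° here. β=2.5, B=24.6. 13·(0.1016 − sin(2π·0.1016)/(2π)) = 0.0880 → s = 29.0880

29.0880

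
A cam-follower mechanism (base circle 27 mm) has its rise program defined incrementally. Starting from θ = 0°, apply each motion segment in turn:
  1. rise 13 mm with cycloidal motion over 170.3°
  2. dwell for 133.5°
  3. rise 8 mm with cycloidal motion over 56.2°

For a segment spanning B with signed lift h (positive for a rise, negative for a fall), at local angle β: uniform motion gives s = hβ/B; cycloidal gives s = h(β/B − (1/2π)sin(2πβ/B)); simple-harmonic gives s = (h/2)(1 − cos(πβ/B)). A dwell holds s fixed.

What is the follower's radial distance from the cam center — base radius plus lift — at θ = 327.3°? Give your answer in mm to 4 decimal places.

seg 1 [0°–170.3°] cycloidal, h=13: full span → s += 13 → s = 13.0000
seg 2 [170.3°–303.8°] dwell: s stays 13.0000
seg 3 [303.8°–360°] cycloidal, h=8: θ=327.3° here. β=23.5, B=56.2. 8·(0.4181 − sin(2π·0.4181)/(2π)) = 2.7189 → s = 15.7189
radial distance = base radius + s = 27 + 15.7189 = 42.7189

42.7189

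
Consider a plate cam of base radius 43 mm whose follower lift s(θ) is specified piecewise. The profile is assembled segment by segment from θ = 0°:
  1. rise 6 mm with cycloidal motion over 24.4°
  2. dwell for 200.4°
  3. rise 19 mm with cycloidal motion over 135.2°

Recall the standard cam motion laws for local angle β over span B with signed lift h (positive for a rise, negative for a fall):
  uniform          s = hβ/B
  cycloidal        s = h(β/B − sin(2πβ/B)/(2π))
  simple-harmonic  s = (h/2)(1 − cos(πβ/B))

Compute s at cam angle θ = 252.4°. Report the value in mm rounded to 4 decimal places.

seg 1 [0°–24.4°] cycloidal, h=6: full span → s += 6 → s = 6.0000
seg 2 [24.4°–224.8°] dwell: s stays 6.0000
seg 3 [224.8°–360°] cycloidal, h=19: θ=252.4° here. β=27.6, B=135.2. 19·(0.2041 − sin(2π·0.2041)/(2π)) = 0.9794 → s = 6.9794

6.9794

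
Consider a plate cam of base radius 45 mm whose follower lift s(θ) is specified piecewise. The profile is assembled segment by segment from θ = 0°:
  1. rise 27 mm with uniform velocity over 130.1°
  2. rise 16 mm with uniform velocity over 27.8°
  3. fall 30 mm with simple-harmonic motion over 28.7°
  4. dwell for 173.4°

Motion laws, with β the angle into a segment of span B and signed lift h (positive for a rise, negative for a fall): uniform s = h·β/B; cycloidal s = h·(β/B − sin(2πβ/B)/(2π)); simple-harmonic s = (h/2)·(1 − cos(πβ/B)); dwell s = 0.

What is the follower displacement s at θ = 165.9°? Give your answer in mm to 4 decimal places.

seg 1 [0°–130.1°] uniform, h=27: full span → s += 27 → s = 27.0000
seg 2 [130.1°–157.9°] uniform, h=16: full span → s += 16 → s = 43.0000
seg 3 [157.9°–186.6°] simple-harmonic, h=-30: θ=165.9° here. β=8, B=28.7. -30/2·(1 − cos(π·0.2787)) = -5.3932 → s = 37.6068

37.6068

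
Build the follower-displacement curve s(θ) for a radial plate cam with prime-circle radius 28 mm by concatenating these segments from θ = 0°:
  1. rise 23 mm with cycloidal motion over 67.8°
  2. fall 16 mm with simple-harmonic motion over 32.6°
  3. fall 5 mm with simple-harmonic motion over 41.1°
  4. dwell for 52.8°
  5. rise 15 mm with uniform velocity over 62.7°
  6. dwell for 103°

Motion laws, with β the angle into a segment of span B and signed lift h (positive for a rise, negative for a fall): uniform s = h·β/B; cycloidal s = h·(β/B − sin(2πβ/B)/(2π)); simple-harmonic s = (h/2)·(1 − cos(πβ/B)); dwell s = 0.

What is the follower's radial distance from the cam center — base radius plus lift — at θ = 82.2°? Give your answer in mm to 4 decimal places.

seg 1 [0°–67.8°] cycloidal, h=23: full span → s += 23 → s = 23.0000
seg 2 [67.8°–100.4°] simple-harmonic, h=-16: θ=82.2° here. β=14.4, B=32.6. -16/2·(1 − cos(π·0.4417)) = -6.5434 → s = 16.4566
radial distance = base radius + s = 28 + 16.4566 = 44.4566

44.4566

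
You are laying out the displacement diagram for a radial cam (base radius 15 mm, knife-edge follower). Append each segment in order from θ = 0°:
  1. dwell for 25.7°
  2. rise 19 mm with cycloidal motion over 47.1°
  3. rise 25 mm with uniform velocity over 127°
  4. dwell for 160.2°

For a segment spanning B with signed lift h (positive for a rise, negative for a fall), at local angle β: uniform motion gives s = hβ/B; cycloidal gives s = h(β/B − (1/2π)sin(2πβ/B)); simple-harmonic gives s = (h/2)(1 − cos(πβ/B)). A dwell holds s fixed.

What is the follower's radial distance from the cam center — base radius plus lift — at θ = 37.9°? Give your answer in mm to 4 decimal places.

seg 1 [0°–25.7°] dwell: s stays 0.0000
seg 2 [25.7°–72.8°] cycloidal, h=19: θ=37.9° here. β=12.2, B=47.1. 19·(0.2590 − sin(2π·0.2590)/(2π)) = 1.9024 → s = 1.9024
radial distance = base radius + s = 15 + 1.9024 = 16.9024

16.9024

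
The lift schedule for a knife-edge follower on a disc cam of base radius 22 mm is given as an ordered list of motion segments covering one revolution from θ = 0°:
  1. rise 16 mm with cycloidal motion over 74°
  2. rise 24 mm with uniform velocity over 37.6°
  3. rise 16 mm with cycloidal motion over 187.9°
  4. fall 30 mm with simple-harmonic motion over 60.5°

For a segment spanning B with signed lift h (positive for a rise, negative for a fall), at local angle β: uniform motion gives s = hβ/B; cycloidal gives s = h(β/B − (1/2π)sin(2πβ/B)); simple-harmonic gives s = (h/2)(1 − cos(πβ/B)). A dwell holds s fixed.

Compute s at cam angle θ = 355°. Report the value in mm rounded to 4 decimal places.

seg 1 [0°–74°] cycloidal, h=16: full span → s += 16 → s = 16.0000
seg 2 [74°–111.6°] uniform, h=24: full span → s += 24 → s = 40.0000
seg 3 [111.6°–299.5°] cycloidal, h=16: full span → s += 16 → s = 56.0000
seg 4 [299.5°–360°] simple-harmonic, h=-30: θ=355° here. β=55.5, B=60.5. -30/2·(1 − cos(π·0.9174)) = -29.4973 → s = 26.5027

26.5027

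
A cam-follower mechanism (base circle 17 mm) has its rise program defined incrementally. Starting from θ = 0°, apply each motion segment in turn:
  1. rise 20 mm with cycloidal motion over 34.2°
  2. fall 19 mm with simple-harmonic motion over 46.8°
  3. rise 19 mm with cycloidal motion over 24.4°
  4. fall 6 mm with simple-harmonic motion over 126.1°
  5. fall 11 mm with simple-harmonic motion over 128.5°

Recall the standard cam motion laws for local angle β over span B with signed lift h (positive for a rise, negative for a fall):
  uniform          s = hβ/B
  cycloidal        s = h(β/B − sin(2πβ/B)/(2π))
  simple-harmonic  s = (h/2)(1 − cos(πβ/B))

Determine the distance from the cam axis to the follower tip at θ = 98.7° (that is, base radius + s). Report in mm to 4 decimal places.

seg 1 [0°–34.2°] cycloidal, h=20: full span → s += 20 → s = 20.0000
seg 2 [34.2°–81°] simple-harmonic, h=-19: full span → s += -19 → s = 1.0000
seg 3 [81°–105.4°] cycloidal, h=19: θ=98.7° here. β=17.7, B=24.4. 19·(0.7254 − sin(2π·0.7254)/(2π)) = 16.7707 → s = 17.7707
radial distance = base radius + s = 17 + 17.7707 = 34.7707

34.7707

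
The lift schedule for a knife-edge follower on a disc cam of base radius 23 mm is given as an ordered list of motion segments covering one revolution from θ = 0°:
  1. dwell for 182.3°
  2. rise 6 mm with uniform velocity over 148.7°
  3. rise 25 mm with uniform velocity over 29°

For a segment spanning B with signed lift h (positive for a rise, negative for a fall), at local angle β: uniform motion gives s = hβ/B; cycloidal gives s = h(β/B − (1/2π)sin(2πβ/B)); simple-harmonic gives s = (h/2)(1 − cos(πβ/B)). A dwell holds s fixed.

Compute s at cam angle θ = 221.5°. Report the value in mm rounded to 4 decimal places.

seg 1 [0°–182.3°] dwell: s stays 0.0000
seg 2 [182.3°–331°] uniform, h=6: θ=221.5° here. β=39.2, B=148.7. 6·39.2/148.7 = 1.5817 → s = 1.5817

1.5817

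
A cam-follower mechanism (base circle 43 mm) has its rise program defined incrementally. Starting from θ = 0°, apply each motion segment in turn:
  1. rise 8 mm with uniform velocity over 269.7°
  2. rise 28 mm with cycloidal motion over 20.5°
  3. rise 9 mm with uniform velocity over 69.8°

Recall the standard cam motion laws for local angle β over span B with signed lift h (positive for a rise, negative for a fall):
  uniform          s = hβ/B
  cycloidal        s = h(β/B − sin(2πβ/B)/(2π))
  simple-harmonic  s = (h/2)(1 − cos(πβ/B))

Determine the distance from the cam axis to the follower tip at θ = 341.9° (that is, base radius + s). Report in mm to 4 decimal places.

seg 1 [0°–269.7°] uniform, h=8: full span → s += 8 → s = 8.0000
seg 2 [269.7°–290.2°] cycloidal, h=28: full span → s += 28 → s = 36.0000
seg 3 [290.2°–360°] uniform, h=9: θ=341.9° here. β=51.7, B=69.8. 9·51.7/69.8 = 6.6662 → s = 42.6662
radial distance = base radius + s = 43 + 42.6662 = 85.6662

85.6662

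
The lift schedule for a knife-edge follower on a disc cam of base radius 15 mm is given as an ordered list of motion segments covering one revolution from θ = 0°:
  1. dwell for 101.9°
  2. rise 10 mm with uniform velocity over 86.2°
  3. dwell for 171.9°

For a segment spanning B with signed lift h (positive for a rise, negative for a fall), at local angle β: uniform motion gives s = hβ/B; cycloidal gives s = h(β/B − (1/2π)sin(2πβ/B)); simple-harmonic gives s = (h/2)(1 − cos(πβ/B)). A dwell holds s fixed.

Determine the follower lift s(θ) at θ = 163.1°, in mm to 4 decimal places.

seg 1 [0°–101.9°] dwell: s stays 0.0000
seg 2 [101.9°–188.1°] uniform, h=10: θ=163.1° here. β=61.2, B=86.2. 10·61.2/86.2 = 7.0998 → s = 7.0998

7.0998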